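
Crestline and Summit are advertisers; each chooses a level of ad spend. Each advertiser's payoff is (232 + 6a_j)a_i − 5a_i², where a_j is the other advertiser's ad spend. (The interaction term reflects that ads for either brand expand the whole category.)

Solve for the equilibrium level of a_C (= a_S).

Crestline's payoff is (232 + 6a_S)a_C − 5a_C².
∂π/∂a_C = 232 + 6a_S − 10a_C = 0, so a_C = 23.2 + 0.6a_S.
Setting a_C = a_S in the reaction function: a_C = 23.2 + 0.6a_C, so a_C = 23.2 / 0.4 = 58.

58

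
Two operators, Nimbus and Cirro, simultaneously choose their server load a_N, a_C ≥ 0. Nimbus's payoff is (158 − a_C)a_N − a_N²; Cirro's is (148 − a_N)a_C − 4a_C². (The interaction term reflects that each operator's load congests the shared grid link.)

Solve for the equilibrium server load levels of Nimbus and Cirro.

Expanding Nimbus's payoff: 158a_N − a_Ca_N − a_N².
∂π/∂a_N = 158 − a_C − 2a_N = 0, so a_N = 79 − 0.5a_C.
Likewise for Cirro: a_C = 18.5 − 0.125a_N.
Substituting the second reaction function into the first: a_N = 79 − 0.5(18.5 − 0.125a_N), which gives 0.9375a_N = 69.75 ⇒ a_N = 74.4.
Then a_C = 18.5 − 0.125·74.4 = 9.2.

74.4, 9.2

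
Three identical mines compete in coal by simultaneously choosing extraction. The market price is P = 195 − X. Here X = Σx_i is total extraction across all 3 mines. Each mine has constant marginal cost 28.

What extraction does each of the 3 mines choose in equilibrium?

A representative mine's profit is π_i = x_i(195 − X) − 28x_i, with X = x_i + Σ_{j≠i} x_j.
First-order condition: 167 − 2x_i − Σ_{j≠i} x_j = 0.
With identical mines, set every x_j = x: then 167 − 2x − 2x = 0, i.e. x = 167/4 = 41.75.

41.75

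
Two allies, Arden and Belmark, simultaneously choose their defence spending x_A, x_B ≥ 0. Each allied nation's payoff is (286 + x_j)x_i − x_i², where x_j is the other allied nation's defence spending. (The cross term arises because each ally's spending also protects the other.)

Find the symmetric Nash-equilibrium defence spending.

286

Arden's payoff is (286 + x_B)x_A − x_A².
∂π/∂x_A = 286 + x_B − 2x_A = 0, so x_A = 143 + 0.5x_B.
By symmetry x_B = x_A; substituting into the reaction function, 0.5x_A = 143 and x_A = 286.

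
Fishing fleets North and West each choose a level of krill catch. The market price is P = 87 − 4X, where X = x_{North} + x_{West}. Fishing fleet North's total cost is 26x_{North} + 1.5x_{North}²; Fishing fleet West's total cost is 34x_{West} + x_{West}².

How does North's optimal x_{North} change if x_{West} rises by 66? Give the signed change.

-24

Fishing fleet North's profit: π = x_{North}(87 − 4(x_{North} + x_{West})) − 26x_{North} − 1.5x_{North}².
∂π/∂x_{North} = 61 − 11x_{North} − 4x_{West} = 0, so x_{North} = 61/11 − (4/11)x_{West}.
The reaction-function slope is −4/11, so a 66-unit rise in x_{West} moves x_{North} by −4/11 × 66 = −24. North's best response falls — the actions are strategic substitutes.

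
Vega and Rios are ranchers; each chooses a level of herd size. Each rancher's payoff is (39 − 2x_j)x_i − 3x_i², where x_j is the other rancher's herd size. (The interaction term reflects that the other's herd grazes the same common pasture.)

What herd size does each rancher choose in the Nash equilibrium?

4.875

Vega's payoff is (39 − 2x_R)x_V − 3x_V².
∂π/∂x_V = 39 − 2x_R − 6x_V = 0, so x_V = 6.5 − (1/3)x_R.
By symmetry x_R = x_V; substituting into the reaction function, (4/3)x_V = 6.5 and x_V = 4.875.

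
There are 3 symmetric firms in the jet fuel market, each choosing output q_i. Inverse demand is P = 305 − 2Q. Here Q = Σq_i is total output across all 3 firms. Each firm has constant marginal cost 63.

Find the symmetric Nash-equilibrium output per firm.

30.25

A representative firm's profit is π_i = q_i(305 − 2Q) − 63q_i, with Q = q_i + Σ_{j≠i} q_j.
First-order condition: 242 − 4q_i − 2Σ_{j≠i} q_j = 0.
In a symmetric equilibrium every firm chooses the same q, so Σ_{j≠i} q_j = 2q. The condition becomes 242 − 8q = 0, giving q = 242/8 = 30.25.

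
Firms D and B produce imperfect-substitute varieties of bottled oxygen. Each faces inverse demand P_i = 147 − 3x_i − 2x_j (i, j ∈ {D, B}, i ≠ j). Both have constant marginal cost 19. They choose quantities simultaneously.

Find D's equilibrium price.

Firm D's profit: π = x_D(147 − 3x_D − 2x_B) − 19x_D.
∂π/∂x_D = 128 − 6x_D − 2x_B = 0 ⇒ x_D = 64/3 − (1/3)x_B.
Setting x_D = x_B in the reaction function: x_D = 64/3 − (1/3)x_D, so x_D = (64/3) / (4/3) = 16.
P_D = 147 − 3·16 − 2·16 = 67.

67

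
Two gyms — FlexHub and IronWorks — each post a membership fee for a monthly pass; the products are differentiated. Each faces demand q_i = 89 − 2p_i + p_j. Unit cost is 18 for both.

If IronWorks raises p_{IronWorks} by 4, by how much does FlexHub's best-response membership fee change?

FlexHub's profit: π = (p_{FlexHub} − 18)(89 − 2p_{FlexHub} + p_{IronWorks}).
∂π/∂p_{FlexHub} = 125 − 4p_{FlexHub} + p_{IronWorks} = 0 ⇒ p_{FlexHub} = 31.25 + 0.25p_{IronWorks}.
The reaction-function slope is 0.25, so a 4-unit rise in p_{IronWorks} moves p_{FlexHub} by 0.25 × 4 = 1. FlexHub's best response rises — the actions are strategic complements.

1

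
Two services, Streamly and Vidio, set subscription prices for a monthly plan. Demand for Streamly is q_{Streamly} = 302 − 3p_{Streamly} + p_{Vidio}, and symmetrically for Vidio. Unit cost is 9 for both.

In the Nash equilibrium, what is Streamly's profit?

9678.72

Streamly's profit: π = (p_{Streamly} − 9)(302 − 3p_{Streamly} + p_{Vidio}).
∂π/∂p_{Streamly} = 329 − 6p_{Streamly} + p_{Vidio} = 0 ⇒ p_{Streamly} = 329/6 + (1/6)p_{Vidio}.
By symmetry p_{Vidio} = p_{Streamly}; substituting into the reaction function, (5/6)p_{Streamly} = 329/6 and p_{Streamly} = 65.8.
q_{Streamly} = 302 − 3·65.8 + 65.8 = 170.4.
Profit = (65.8 − 9)·170.4 = 9678.72.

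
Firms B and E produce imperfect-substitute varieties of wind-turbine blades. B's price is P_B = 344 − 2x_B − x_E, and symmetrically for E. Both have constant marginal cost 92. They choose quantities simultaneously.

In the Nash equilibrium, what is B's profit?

5080.32

Firm B's profit: π = x_B(344 − 2x_B − x_E) − 92x_B.
∂π/∂x_B = 252 − 4x_B − x_E = 0 ⇒ x_B = 63 − 0.25x_E.
The game is symmetric, so in equilibrium x_E = x_B: the reaction function gives 1.25x_B = 63, hence x_B = 50.4.
P_B = 344 − 2·50.4 − 50.4 = 192.8.
Profit = (192.8 − 92)·50.4 = 5080.32.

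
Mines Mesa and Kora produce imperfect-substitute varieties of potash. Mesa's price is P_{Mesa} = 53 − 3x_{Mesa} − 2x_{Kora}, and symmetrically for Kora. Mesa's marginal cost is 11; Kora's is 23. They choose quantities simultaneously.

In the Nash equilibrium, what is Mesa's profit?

108

Mine Mesa's profit: π = x_{Mesa}(53 − 3x_{Mesa} − 2x_{Kora}) − 11x_{Mesa}.
∂π/∂x_{Mesa} = 42 − 6x_{Mesa} − 2x_{Kora} = 0 ⇒ x_{Mesa} = 7 − (1/3)x_{Kora}.
Similarly x_{Kora} = 5 − (1/3)x_{Mesa}.
Substituting the second reaction function into the first: x_{Mesa} = 7 − (1/3)(5 − (1/3)x_{Mesa}), which gives (8/9)x_{Mesa} = 16/3 ⇒ x_{Mesa} = 6.
Then x_{Kora} = 5 − (1/3)·6 = 3.
P_{Mesa} = 53 − 3·6 − 2·3 = 29.
Profit = (29 − 11)·6 = 108.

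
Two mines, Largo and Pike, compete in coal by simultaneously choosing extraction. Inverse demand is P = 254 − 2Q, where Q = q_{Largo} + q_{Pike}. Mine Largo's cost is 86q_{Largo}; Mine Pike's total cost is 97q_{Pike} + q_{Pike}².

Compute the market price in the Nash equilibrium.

155.4

Mine Largo's profit: π = q_{Largo}(254 − 2(q_{Largo} + q_{Pike})) − 86q_{Largo}.
∂π/∂q_{Largo} = 168 − 4q_{Largo} − 2q_{Pike} = 0, so q_{Largo} = 42 − 0.5q_{Pike}.
For Pike: ∂π/∂q_{Pike} = 157 − 6q_{Pike} − 2q_{Largo} = 0 ⇒ q_{Pike} = 157/6 − (1/3)q_{Largo}.
Solving the two reaction functions simultaneously: (1 − (−0.5)(−1/3))q_{Largo} = 42 − 0.5·(157/6), so (5/6)q_{Largo} = 347/12 and q_{Largo} = 34.7.
Then q_{Pike} = 157/6 − (1/3)·34.7 = 14.6.
Equilibrium price: P = 254 − 2·49.3 = 155.4.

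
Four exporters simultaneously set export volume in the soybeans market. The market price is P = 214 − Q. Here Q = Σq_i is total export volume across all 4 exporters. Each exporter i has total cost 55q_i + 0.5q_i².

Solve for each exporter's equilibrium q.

A representative exporter's profit is π_i = q_i(214 − Q) − 55q_i − 0.5q_i², with Q = q_i + Σ_{j≠i} q_j.
First-order condition: 159 − 3q_i − Σ_{j≠i} q_j = 0.
Imposing symmetry (q_j = q for all j) turns Σ_{j≠i} q_j into 3q, so 159 = 6q and q = 26.5.

26.5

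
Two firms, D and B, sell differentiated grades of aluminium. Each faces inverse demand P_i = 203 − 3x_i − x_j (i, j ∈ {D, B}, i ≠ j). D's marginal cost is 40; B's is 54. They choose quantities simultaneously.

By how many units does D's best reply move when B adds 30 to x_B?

Firm D's profit: π = x_D(203 − 3x_D − x_B) − 40x_D.
∂π/∂x_D = 163 − 6x_D − x_B = 0 ⇒ x_D = 163/6 − (1/6)x_B.
The reaction-function slope is −1/6, so a 30-unit rise in x_B moves x_D by −1/6 × 30 = −5. D's best response falls — the actions are strategic substitutes.

-5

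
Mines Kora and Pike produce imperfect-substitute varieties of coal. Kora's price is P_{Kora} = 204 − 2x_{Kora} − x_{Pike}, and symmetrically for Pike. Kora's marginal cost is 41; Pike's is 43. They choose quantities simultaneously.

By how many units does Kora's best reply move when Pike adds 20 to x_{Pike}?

Mine Kora's profit: π = x_{Kora}(204 − 2x_{Kora} − x_{Pike}) − 41x_{Kora}.
∂π/∂x_{Kora} = 163 − 4x_{Kora} − x_{Pike} = 0 ⇒ x_{Kora} = 40.75 − 0.25x_{Pike}.
The reaction-function slope is −0.25, so a 20-unit rise in x_{Pike} moves x_{Kora} by −0.25 × 20 = −5. Kora's best response falls — the actions are strategic substitutes.

-5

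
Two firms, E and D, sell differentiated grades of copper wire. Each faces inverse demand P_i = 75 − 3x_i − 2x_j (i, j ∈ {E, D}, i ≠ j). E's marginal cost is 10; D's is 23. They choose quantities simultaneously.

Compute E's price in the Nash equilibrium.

36.8125

Firm E's profit: π = x_E(75 − 3x_E − 2x_D) − 10x_E.
∂π/∂x_E = 65 − 6x_E − 2x_D = 0 ⇒ x_E = 65/6 − (1/3)x_D.
Similarly x_D = 26/3 − (1/3)x_E.
Substituting the second reaction function into the first: x_E = 65/6 − (1/3)(26/3 − (1/3)x_E), which gives (8/9)x_E = 143/18 ⇒ x_E = 8.9375.
Then x_D = 26/3 − (1/3)·8.9375 = 5.6875.
P_E = 75 − 3·8.9375 − 2·5.6875 = 36.8125.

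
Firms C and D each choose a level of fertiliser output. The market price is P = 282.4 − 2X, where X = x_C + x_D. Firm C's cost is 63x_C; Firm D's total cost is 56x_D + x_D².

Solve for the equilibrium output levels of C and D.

Firm C's profit: π = x_C(282.4 − 2(x_C + x_D)) − 63x_C.
∂π/∂x_C = 219.4 − 4x_C − 2x_D = 0, so x_C = 54.85 − 0.5x_D.
For D: ∂π/∂x_D = 226.4 − 6x_D − 2x_C = 0 ⇒ x_D = 566/15 − (1/3)x_C.
Substituting the second reaction function into the first: x_C = 54.85 − 0.5(566/15 − (1/3)x_C), which gives (5/6)x_C = 2159/60 ⇒ x_C = 43.18.
Then x_D = 566/15 − (1/3)·43.18 = 23.34.

43.18, 23.34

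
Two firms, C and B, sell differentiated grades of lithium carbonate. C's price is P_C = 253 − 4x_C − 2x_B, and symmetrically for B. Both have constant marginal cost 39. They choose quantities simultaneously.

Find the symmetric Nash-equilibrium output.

Firm C's profit: π = x_C(253 − 4x_C − 2x_B) − 39x_C.
∂π/∂x_C = 214 − 8x_C − 2x_B = 0 ⇒ x_C = 26.75 − 0.25x_B.
By symmetry x_B = x_C; substituting into the reaction function, 1.25x_C = 26.75 and x_C = 21.4.

21.4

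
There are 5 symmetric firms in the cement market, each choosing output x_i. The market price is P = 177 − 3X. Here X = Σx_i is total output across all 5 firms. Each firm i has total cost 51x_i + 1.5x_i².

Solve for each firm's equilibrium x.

6

A representative firm's profit is π_i = x_i(177 − 3X) − 51x_i − 1.5x_i², with X = x_i + Σ_{j≠i} x_j.
First-order condition: 126 − 9x_i − 3Σ_{j≠i} x_j = 0.
In a symmetric equilibrium every firm chooses the same x, so Σ_{j≠i} x_j = 4x. The condition becomes 126 − 21x = 0, giving x = 126/21 = 6.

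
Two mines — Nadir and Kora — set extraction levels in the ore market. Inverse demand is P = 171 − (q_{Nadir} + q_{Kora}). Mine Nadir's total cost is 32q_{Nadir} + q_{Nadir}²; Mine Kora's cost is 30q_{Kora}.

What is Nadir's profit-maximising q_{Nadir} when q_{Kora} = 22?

29.25

Mine Nadir's profit: π = q_{Nadir}(171 − (q_{Nadir} + q_{Kora})) − 32q_{Nadir} − q_{Nadir}².
∂π/∂q_{Nadir} = 139 − 4q_{Nadir} − q_{Kora} = 0, so q_{Nadir} = 34.75 − 0.25q_{Kora}.
At q_{Kora} = 22: q_{Nadir} = 34.75 − 0.25·22 = 29.25.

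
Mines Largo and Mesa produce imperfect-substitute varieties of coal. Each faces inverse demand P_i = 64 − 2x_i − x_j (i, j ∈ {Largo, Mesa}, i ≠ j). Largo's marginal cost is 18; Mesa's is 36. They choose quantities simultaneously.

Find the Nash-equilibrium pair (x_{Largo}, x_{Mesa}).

Mine Largo's profit: π = x_{Largo}(64 − 2x_{Largo} − x_{Mesa}) − 18x_{Largo}.
∂π/∂x_{Largo} = 46 − 4x_{Largo} − x_{Mesa} = 0 ⇒ x_{Largo} = 11.5 − 0.25x_{Mesa}.
Similarly x_{Mesa} = 7 − 0.25x_{Largo}.
Plugging x_{Mesa} into Largo's best response: x_{Largo} = 11.5 − 0.25(7 − 0.25x_{Largo}) ⇒ 0.9375x_{Largo} = 9.75, so x_{Largo} = 10.4.
Then x_{Mesa} = 7 − 0.25·10.4 = 4.4.

10.4, 4.4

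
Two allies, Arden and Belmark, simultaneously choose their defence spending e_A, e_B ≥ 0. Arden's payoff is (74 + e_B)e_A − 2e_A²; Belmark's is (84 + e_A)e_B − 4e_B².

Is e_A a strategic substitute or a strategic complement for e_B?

strategic complements

Expanding Arden's payoff: 74e_A + e_Be_A − 2e_A².
∂π/∂e_A = 74 + e_B − 4e_A = 0, so e_A = 18.5 + 0.25e_B.
The best-response slope de_A/de_B = 0.25 > 0: the reaction function is upward-sloping, so the choices are strategic complements.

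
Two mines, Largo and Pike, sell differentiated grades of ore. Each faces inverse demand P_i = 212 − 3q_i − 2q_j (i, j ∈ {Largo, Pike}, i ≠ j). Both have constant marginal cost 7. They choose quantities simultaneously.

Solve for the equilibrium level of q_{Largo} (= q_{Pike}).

Mine Largo's profit: π = q_{Largo}(212 − 3q_{Largo} − 2q_{Pike}) − 7q_{Largo}.
∂π/∂q_{Largo} = 205 − 6q_{Largo} − 2q_{Pike} = 0 ⇒ q_{Largo} = 205/6 − (1/3)q_{Pike}.
Setting q_{Largo} = q_{Pike} in the reaction function: q_{Largo} = 205/6 − (1/3)q_{Largo}, so q_{Largo} = (205/6) / (4/3) = 25.625.

25.625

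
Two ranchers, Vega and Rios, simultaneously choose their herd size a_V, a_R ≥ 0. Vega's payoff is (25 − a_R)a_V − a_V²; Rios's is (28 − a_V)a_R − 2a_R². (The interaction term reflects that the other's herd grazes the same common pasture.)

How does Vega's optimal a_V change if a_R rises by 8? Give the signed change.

-4

Expanding Vega's payoff: 25a_V − a_Ra_V − a_V².
∂π/∂a_V = 25 − a_R − 2a_V = 0, so a_V = 12.5 − 0.5a_R.
The reaction-function slope is −0.5, so an 8-unit rise in a_R moves a_V by −0.5 × 8 = −4. Vega's best response falls — the actions are strategic substitutes.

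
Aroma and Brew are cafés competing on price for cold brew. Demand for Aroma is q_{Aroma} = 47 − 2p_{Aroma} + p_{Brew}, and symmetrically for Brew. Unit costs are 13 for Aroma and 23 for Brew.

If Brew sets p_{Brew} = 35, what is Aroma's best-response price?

27

Aroma's profit: π = (p_{Aroma} − 13)(47 − 2p_{Aroma} + p_{Brew}).
∂π/∂p_{Aroma} = 73 − 4p_{Aroma} + p_{Brew} = 0 ⇒ p_{Aroma} = 18.25 + 0.25p_{Brew}.
At p_{Brew} = 35: p_{Aroma} = 18.25 + 0.25·35 = 27.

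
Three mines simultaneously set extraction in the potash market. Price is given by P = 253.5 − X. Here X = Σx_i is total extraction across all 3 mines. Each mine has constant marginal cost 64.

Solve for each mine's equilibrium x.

47.375

A representative mine's profit is π_i = x_i(253.5 − X) − 64x_i, with X = x_i + Σ_{j≠i} x_j.
First-order condition: 189.5 − 2x_i − Σ_{j≠i} x_j = 0.
With identical mines, set every x_j = x: then 189.5 − 2x − 2x = 0, i.e. x = 189.5/4 = 47.375.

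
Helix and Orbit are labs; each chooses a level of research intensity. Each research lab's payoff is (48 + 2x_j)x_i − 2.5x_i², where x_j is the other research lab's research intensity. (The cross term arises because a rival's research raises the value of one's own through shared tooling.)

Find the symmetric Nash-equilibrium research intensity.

Helix's payoff is (48 + 2x_O)x_H − 2.5x_H².
∂π/∂x_H = 48 + 2x_O − 5x_H = 0, so x_H = 9.6 + 0.4x_O.
The game is symmetric, so in equilibrium x_O = x_H: the reaction function gives 0.6x_H = 9.6, hence x_H = 16.

16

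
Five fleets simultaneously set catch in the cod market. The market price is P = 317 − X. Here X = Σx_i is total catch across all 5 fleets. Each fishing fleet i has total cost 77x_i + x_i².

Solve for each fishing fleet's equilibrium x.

30

A representative fishing fleet's profit is π_i = x_i(317 − X) − 77x_i − x_i², with X = x_i + Σ_{j≠i} x_j.
First-order condition: 240 − 4x_i − Σ_{j≠i} x_j = 0.
Imposing symmetry (x_j = x for all j) turns Σ_{j≠i} x_j into 4x, so 240 = 8x and x = 30.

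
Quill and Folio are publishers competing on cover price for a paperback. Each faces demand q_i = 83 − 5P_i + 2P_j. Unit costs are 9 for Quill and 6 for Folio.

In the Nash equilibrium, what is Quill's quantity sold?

Quill's profit: π = (P_{Quill} − 9)(83 − 5P_{Quill} + 2P_{Folio}).
∂π/∂P_{Quill} = 128 − 10P_{Quill} + 2P_{Folio} = 0 ⇒ P_{Quill} = 12.8 + 0.2P_{Folio}.
Similarly P_{Folio} = 11.3 + 0.2P_{Quill}.
Solving the two reaction functions simultaneously: (1 − (0.2)(0.2))P_{Quill} = 12.8 + 0.2·11.3, so 0.96P_{Quill} = 15.06 and P_{Quill} = 15.6875.
Then P_{Folio} = 11.3 + 0.2·15.6875 = 14.4375.
q_{Quill} = 83 − 5·15.6875 + 2·14.4375 = 33.4375.

33.4375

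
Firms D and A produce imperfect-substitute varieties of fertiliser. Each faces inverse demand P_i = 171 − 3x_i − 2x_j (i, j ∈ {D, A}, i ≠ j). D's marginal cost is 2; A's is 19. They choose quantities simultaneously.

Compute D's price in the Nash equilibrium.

68.5625

Firm D's profit: π = x_D(171 − 3x_D − 2x_A) − 2x_D.
∂π/∂x_D = 169 − 6x_D − 2x_A = 0 ⇒ x_D = 169/6 − (1/3)x_A.
Similarly x_A = 76/3 − (1/3)x_D.
Solving the two reaction functions simultaneously: (1 − (−1/3)(−1/3))x_D = 169/6 − (1/3)·(76/3), so (8/9)x_D = 355/18 and x_D = 22.1875.
Then x_A = 76/3 − (1/3)·22.1875 = 17.9375.
P_D = 171 − 3·22.1875 − 2·17.9375 = 68.5625.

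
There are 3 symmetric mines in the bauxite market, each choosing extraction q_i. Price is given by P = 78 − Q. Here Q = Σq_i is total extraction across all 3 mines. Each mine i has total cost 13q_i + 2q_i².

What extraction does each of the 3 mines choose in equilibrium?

8.125

A representative mine's profit is π_i = q_i(78 − Q) − 13q_i − 2q_i², with Q = q_i + Σ_{j≠i} q_j.
First-order condition: 65 − 6q_i − Σ_{j≠i} q_j = 0.
In a symmetric equilibrium every mine chooses the same q, so Σ_{j≠i} q_j = 2q. The condition becomes 65 − 8q = 0, giving q = 65/8 = 8.125.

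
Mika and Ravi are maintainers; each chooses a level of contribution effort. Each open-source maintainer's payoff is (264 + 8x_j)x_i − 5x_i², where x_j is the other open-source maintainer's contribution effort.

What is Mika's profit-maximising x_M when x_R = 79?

89.6

Mika's payoff is (264 + 8x_R)x_M − 5x_M².
∂π/∂x_M = 264 + 8x_R − 10x_M = 0, so x_M = 26.4 + 0.8x_R.
At x_R = 79: x_M = 26.4 + 0.8·79 = 89.6.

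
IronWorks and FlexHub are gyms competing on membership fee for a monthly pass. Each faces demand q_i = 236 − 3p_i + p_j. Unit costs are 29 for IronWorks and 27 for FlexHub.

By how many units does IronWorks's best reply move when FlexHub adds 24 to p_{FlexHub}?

IronWorks's profit: π = (p_{IronWorks} − 29)(236 − 3p_{IronWorks} + p_{FlexHub}).
∂π/∂p_{IronWorks} = 323 − 6p_{IronWorks} + p_{FlexHub} = 0 ⇒ p_{IronWorks} = 323/6 + (1/6)p_{FlexHub}.
The reaction-function slope is 1/6, so a 24-unit rise in p_{FlexHub} moves p_{IronWorks} by 1/6 × 24 = 4. IronWorks's best response rises — the actions are strategic complements.

4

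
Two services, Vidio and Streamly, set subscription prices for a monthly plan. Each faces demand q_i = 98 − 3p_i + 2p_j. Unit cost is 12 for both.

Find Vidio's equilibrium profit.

1386.75

Vidio's profit: π = (p_{Vidio} − 12)(98 − 3p_{Vidio} + 2p_{Streamly}).
∂π/∂p_{Vidio} = 134 − 6p_{Vidio} + 2p_{Streamly} = 0 ⇒ p_{Vidio} = 67/3 + (1/3)p_{Streamly}.
By symmetry p_{Streamly} = p_{Vidio}; substituting into the reaction function, (2/3)p_{Vidio} = 67/3 and p_{Vidio} = 33.5.
q_{Vidio} = 98 − 3·33.5 + 2·33.5 = 64.5.
Profit = (33.5 − 12)·64.5 = 1386.75.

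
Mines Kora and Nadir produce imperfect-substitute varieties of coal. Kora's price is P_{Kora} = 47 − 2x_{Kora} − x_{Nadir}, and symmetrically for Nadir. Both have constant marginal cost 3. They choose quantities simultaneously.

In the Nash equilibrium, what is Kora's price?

Mine Kora's profit: π = x_{Kora}(47 − 2x_{Kora} − x_{Nadir}) − 3x_{Kora}.
∂π/∂x_{Kora} = 44 − 4x_{Kora} − x_{Nadir} = 0 ⇒ x_{Kora} = 11 − 0.25x_{Nadir}.
By symmetry x_{Nadir} = x_{Kora}; substituting into the reaction function, 1.25x_{Kora} = 11 and x_{Kora} = 8.8.
P_{Kora} = 47 − 2·8.8 − 8.8 = 20.6.

20.6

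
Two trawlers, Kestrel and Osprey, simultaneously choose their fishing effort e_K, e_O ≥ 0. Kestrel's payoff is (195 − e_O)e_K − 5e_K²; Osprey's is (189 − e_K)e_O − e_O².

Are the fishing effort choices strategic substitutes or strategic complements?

strategic substitutes

Expanding Kestrel's payoff: 195e_K − e_Oe_K − 5e_K².
∂π/∂e_K = 195 − e_O − 10e_K = 0, so e_K = 19.5 − 0.1e_O.
The best-response slope de_K/de_O = −0.1 < 0: the reaction function is downward-sloping, so the choices are strategic substitutes.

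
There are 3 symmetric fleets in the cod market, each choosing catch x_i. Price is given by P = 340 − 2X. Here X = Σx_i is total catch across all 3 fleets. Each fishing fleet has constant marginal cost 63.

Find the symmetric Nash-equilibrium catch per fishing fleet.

34.625

A representative fishing fleet's profit is π_i = x_i(340 − 2X) − 63x_i, with X = x_i + Σ_{j≠i} x_j.
First-order condition: 277 − 4x_i − 2Σ_{j≠i} x_j = 0.
With identical fishing fleets, set every x_j = x: then 277 − 4x − 4x = 0, i.e. x = 277/8 = 34.625.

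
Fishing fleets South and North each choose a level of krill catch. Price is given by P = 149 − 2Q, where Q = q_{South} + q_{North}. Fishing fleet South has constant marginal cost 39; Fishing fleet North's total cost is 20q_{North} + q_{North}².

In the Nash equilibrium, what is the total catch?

Fishing fleet South's profit: π = q_{South}(149 − 2(q_{South} + q_{North})) − 39q_{South}.
∂π/∂q_{South} = 110 − 4q_{South} − 2q_{North} = 0, so q_{South} = 27.5 − 0.5q_{North}.
For North: ∂π/∂q_{North} = 129 − 6q_{North} − 2q_{South} = 0 ⇒ q_{North} = 21.5 − (1/3)q_{South}.
Plugging q_{North} into South's best response: q_{South} = 27.5 − 0.5(21.5 − (1/3)q_{South}) ⇒ (5/6)q_{South} = 16.75, so q_{South} = 20.1.
Then q_{North} = 21.5 − (1/3)·20.1 = 14.8.
Total catch: 20.1 + 14.8 = 34.9.

34.9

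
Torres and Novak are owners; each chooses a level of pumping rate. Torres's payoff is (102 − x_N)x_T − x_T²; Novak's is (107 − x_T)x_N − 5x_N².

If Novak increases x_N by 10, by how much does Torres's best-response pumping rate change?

Expanding Torres's payoff: 102x_T − x_Nx_T − x_T².
∂π/∂x_T = 102 − x_N − 2x_T = 0, so x_T = 51 − 0.5x_N.
The reaction-function slope is −0.5, so a 10-unit rise in x_N moves x_T by −0.5 × 10 = −5. Torres's best response falls — the actions are strategic substitutes.

-5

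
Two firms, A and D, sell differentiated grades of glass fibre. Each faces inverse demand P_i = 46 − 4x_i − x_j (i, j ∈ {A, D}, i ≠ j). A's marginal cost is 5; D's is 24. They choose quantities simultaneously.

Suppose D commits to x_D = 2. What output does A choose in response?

Firm A's profit: π = x_A(46 − 4x_A − x_D) − 5x_A.
∂π/∂x_A = 41 − 8x_A − x_D = 0 ⇒ x_A = 5.125 − 0.125x_D.
At x_D = 2: x_A = 5.125 − 0.125·2 = 4.875.

4.875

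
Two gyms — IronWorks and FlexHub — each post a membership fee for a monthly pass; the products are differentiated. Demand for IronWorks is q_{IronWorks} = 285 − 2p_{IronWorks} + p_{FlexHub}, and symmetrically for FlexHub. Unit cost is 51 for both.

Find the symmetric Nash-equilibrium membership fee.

IronWorks's profit: π = (p_{IronWorks} − 51)(285 − 2p_{IronWorks} + p_{FlexHub}).
∂π/∂p_{IronWorks} = 387 − 4p_{IronWorks} + p_{FlexHub} = 0 ⇒ p_{IronWorks} = 96.75 + 0.25p_{FlexHub}.
By symmetry p_{FlexHub} = p_{IronWorks}; substituting into the reaction function, 0.75p_{IronWorks} = 96.75 and p_{IronWorks} = 129.

129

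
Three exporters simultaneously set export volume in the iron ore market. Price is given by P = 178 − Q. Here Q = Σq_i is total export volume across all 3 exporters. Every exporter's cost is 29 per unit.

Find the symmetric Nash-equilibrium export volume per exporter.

A representative exporter's profit is π_i = q_i(178 − Q) − 29q_i, with Q = q_i + Σ_{j≠i} q_j.
First-order condition: 149 − 2q_i − Σ_{j≠i} q_j = 0.
In a symmetric equilibrium every exporter chooses the same q, so Σ_{j≠i} q_j = 2q. The condition becomes 149 − 4q = 0, giving q = 149/4 = 37.25.

37.25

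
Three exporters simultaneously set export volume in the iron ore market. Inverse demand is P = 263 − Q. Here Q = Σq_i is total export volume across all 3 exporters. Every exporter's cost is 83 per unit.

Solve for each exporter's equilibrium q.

A representative exporter's profit is π_i = q_i(263 − Q) − 83q_i, with Q = q_i + Σ_{j≠i} q_j.
First-order condition: 180 − 2q_i − Σ_{j≠i} q_j = 0.
Imposing symmetry (q_j = q for all j) turns Σ_{j≠i} q_j into 2q, so 180 = 4q and q = 45.

45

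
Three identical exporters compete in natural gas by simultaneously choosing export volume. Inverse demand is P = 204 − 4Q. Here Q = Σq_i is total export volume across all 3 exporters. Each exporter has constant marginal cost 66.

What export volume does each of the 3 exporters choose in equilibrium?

8.625

A representative exporter's profit is π_i = q_i(204 − 4Q) − 66q_i, with Q = q_i + Σ_{j≠i} q_j.
First-order condition: 138 − 8q_i − 4Σ_{j≠i} q_j = 0.
With identical exporters, set every q_j = q: then 138 − 8q − 8q = 0, i.e. q = 138/16 = 8.625.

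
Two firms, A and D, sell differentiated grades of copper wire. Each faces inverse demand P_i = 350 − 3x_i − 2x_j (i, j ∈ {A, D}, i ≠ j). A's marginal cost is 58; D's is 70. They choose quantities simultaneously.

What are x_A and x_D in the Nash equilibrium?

37.25, 34.25

Firm A's profit: π = x_A(350 − 3x_A − 2x_D) − 58x_A.
∂π/∂x_A = 292 − 6x_A − 2x_D = 0 ⇒ x_A = 146/3 − (1/3)x_D.
Similarly x_D = 140/3 − (1/3)x_A.
Solving the two reaction functions simultaneously: (1 − (−1/3)(−1/3))x_A = 146/3 − (1/3)·(140/3), so (8/9)x_A = 298/9 and x_A = 37.25.
Then x_D = 140/3 − (1/3)·37.25 = 34.25.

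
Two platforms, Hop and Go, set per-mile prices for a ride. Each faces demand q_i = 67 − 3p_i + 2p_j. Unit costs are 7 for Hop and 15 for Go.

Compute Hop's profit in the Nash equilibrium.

Hop's profit: π = (p_{Hop} − 7)(67 − 3p_{Hop} + 2p_{Go}).
∂π/∂p_{Hop} = 88 − 6p_{Hop} + 2p_{Go} = 0 ⇒ p_{Hop} = 44/3 + (1/3)p_{Go}.
Similarly p_{Go} = 56/3 + (1/3)p_{Hop}.
Plugging p_{Go} into Hop's best response: p_{Hop} = 44/3 + (1/3)(56/3 + (1/3)p_{Hop}) ⇒ (8/9)p_{Hop} = 188/9, so p_{Hop} = 23.5.
Then p_{Go} = 56/3 + (1/3)·23.5 = 26.5.
q_{Hop} = 67 − 3·23.5 + 2·26.5 = 49.5.
Profit = (23.5 − 7)·49.5 = 816.75.

816.75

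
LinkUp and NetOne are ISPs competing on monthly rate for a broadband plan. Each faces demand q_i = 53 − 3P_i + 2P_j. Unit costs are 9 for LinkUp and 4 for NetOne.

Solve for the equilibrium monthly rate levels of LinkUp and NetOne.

19.0625, 17.1875

LinkUp's profit: π = (P_{LinkUp} − 9)(53 − 3P_{LinkUp} + 2P_{NetOne}).
∂π/∂P_{LinkUp} = 80 − 6P_{LinkUp} + 2P_{NetOne} = 0 ⇒ P_{LinkUp} = 40/3 + (1/3)P_{NetOne}.
Similarly P_{NetOne} = 65/6 + (1/3)P_{LinkUp}.
Solving the two reaction functions simultaneously: (1 − (1/3)(1/3))P_{LinkUp} = 40/3 + (1/3)·(65/6), so (8/9)P_{LinkUp} = 305/18 and P_{LinkUp} = 19.0625.
Then P_{NetOne} = 65/6 + (1/3)·19.0625 = 17.1875.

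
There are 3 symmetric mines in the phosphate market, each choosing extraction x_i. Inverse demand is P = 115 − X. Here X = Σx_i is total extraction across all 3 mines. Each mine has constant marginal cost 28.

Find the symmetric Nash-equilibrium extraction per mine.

21.75

A representative mine's profit is π_i = x_i(115 − X) − 28x_i, with X = x_i + Σ_{j≠i} x_j.
First-order condition: 87 − 2x_i − Σ_{j≠i} x_j = 0.
Imposing symmetry (x_j = x for all j) turns Σ_{j≠i} x_j into 2x, so 87 = 4x and x = 21.75.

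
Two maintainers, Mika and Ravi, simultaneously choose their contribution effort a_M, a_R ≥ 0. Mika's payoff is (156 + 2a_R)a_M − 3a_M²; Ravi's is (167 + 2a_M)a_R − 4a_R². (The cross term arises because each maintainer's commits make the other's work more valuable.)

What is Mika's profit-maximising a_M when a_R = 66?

Expanding Mika's payoff: 156a_M + 2a_Ra_M − 3a_M².
∂π/∂a_M = 156 + 2a_R − 6a_M = 0, so a_M = 26 + (1/3)a_R.
At a_R = 66: a_M = 26 + (1/3)·66 = 48.

48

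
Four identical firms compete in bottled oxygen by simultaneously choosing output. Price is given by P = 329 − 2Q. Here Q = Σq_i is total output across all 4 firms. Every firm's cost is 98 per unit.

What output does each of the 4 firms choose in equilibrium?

A representative firm's profit is π_i = q_i(329 − 2Q) − 98q_i, with Q = q_i + Σ_{j≠i} q_j.
First-order condition: 231 − 4q_i − 2Σ_{j≠i} q_j = 0.
In a symmetric equilibrium every firm chooses the same q, so Σ_{j≠i} q_j = 3q. The condition becomes 231 − 10q = 0, giving q = 231/10 = 23.1.

23.1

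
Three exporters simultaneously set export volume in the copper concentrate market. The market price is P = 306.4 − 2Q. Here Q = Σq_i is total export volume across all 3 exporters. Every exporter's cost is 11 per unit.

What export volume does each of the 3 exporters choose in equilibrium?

36.925

A representative exporter's profit is π_i = q_i(306.4 − 2Q) − 11q_i, with Q = q_i + Σ_{j≠i} q_j.
First-order condition: 295.4 − 4q_i − 2Σ_{j≠i} q_j = 0.
Imposing symmetry (q_j = q for all j) turns Σ_{j≠i} q_j into 2q, so 295.4 = 8q and q = 36.925.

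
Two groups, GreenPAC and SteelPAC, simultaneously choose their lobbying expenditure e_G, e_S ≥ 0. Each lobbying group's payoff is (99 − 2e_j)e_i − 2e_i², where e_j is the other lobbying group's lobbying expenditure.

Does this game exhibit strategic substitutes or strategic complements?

strategic substitutes

GreenPAC's payoff is (99 − 2e_S)e_G − 2e_G².
∂π/∂e_G = 99 − 2e_S − 4e_G = 0, so e_G = 24.75 − 0.5e_S.
The best-response slope de_G/de_S = −0.5 < 0: the reaction function is downward-sloping, so the choices are strategic substitutes.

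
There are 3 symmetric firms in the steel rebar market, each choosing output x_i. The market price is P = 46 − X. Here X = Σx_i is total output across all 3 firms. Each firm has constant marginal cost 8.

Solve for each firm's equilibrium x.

A representative firm's profit is π_i = x_i(46 − X) − 8x_i, with X = x_i + Σ_{j≠i} x_j.
First-order condition: 38 − 2x_i − Σ_{j≠i} x_j = 0.
Imposing symmetry (x_j = x for all j) turns Σ_{j≠i} x_j into 2x, so 38 = 4x and x = 9.5.

9.5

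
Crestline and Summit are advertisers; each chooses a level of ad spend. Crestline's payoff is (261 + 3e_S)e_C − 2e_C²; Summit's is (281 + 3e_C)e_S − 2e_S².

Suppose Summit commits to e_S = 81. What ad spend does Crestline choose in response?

126

Expanding Crestline's payoff: 261e_C + 3e_Se_C − 2e_C².
∂π/∂e_C = 261 + 3e_S − 4e_C = 0, so e_C = 65.25 + 0.75e_S.
At e_S = 81: e_C = 65.25 + 0.75·81 = 126.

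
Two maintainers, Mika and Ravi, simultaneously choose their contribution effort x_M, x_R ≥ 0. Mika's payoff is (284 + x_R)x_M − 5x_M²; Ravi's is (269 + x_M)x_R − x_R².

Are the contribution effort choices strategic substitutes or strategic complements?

strategic complements

Expanding Mika's payoff: 284x_M + x_Rx_M − 5x_M².
∂π/∂x_M = 284 + x_R − 10x_M = 0, so x_M = 28.4 + 0.1x_R.
The best-response slope dx_M/dx_R = 0.1 > 0: the reaction function is upward-sloping, so the choices are strategic complements.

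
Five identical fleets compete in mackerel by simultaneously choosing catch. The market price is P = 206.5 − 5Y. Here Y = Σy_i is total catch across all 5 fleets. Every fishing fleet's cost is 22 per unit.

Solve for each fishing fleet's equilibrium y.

6.15

A representative fishing fleet's profit is π_i = y_i(206.5 − 5Y) − 22y_i, with Y = y_i + Σ_{j≠i} y_j.
First-order condition: 184.5 − 10y_i − 5Σ_{j≠i} y_j = 0.
With identical fishing fleets, set every y_j = y: then 184.5 − 10y − 20y = 0, i.e. y = 184.5/30 = 6.15.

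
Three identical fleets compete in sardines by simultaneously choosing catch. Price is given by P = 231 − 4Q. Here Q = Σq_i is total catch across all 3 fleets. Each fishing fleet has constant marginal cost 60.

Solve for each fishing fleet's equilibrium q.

A representative fishing fleet's profit is π_i = q_i(231 − 4Q) − 60q_i, with Q = q_i + Σ_{j≠i} q_j.
First-order condition: 171 − 8q_i − 4Σ_{j≠i} q_j = 0.
In a symmetric equilibrium every fishing fleet chooses the same q, so Σ_{j≠i} q_j = 2q. The condition becomes 171 − 16q = 0, giving q = 171/16 = 10.6875.

10.6875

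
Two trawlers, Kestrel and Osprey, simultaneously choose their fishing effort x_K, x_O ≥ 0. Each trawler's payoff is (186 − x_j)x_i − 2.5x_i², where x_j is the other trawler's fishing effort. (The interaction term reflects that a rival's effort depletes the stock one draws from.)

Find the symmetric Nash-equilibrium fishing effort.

Kestrel's payoff is (186 − x_O)x_K − 2.5x_K².
∂π/∂x_K = 186 − x_O − 5x_K = 0, so x_K = 37.2 − 0.2x_O.
By symmetry x_O = x_K; substituting into the reaction function, 1.2x_K = 37.2 and x_K = 31.

31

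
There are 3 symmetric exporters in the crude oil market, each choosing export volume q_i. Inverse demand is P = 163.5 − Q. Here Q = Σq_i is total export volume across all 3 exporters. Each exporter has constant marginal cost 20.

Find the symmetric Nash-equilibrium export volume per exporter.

35.875

A representative exporter's profit is π_i = q_i(163.5 − Q) − 20q_i, with Q = q_i + Σ_{j≠i} q_j.
First-order condition: 143.5 − 2q_i − Σ_{j≠i} q_j = 0.
Imposing symmetry (q_j = q for all j) turns Σ_{j≠i} q_j into 2q, so 143.5 = 4q and q = 35.875.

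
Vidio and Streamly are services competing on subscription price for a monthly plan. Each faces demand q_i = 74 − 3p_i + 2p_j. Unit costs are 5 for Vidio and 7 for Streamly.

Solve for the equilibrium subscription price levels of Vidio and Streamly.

22.625, 23.375

Vidio's profit: π = (p_{Vidio} − 5)(74 − 3p_{Vidio} + 2p_{Streamly}).
∂π/∂p_{Vidio} = 89 − 6p_{Vidio} + 2p_{Streamly} = 0 ⇒ p_{Vidio} = 89/6 + (1/3)p_{Streamly}.
Similarly p_{Streamly} = 95/6 + (1/3)p_{Vidio}.
Solving the two reaction functions simultaneously: (1 − (1/3)(1/3))p_{Vidio} = 89/6 + (1/3)·(95/6), so (8/9)p_{Vidio} = 181/9 and p_{Vidio} = 22.625.
Then p_{Streamly} = 95/6 + (1/3)·22.625 = 23.375.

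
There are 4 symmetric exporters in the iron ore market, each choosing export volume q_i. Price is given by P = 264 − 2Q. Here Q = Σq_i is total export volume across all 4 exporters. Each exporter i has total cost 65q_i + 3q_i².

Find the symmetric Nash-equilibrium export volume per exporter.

A representative exporter's profit is π_i = q_i(264 − 2Q) − 65q_i − 3q_i², with Q = q_i + Σ_{j≠i} q_j.
First-order condition: 199 − 10q_i − 2Σ_{j≠i} q_j = 0.
In a symmetric equilibrium every exporter chooses the same q, so Σ_{j≠i} q_j = 3q. The condition becomes 199 − 16q = 0, giving q = 199/16 = 12.4375.

12.4375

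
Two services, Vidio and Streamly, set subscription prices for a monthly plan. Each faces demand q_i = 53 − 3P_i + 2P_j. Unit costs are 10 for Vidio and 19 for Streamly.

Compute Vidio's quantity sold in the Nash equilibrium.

37.3125

Vidio's profit: π = (P_{Vidio} − 10)(53 − 3P_{Vidio} + 2P_{Streamly}).
∂π/∂P_{Vidio} = 83 − 6P_{Vidio} + 2P_{Streamly} = 0 ⇒ P_{Vidio} = 83/6 + (1/3)P_{Streamly}.
Similarly P_{Streamly} = 55/3 + (1/3)P_{Vidio}.
Plugging P_{Streamly} into Vidio's best response: P_{Vidio} = 83/6 + (1/3)(55/3 + (1/3)P_{Vidio}) ⇒ (8/9)P_{Vidio} = 359/18, so P_{Vidio} = 22.4375.
Then P_{Streamly} = 55/3 + (1/3)·22.4375 = 25.8125.
q_{Vidio} = 53 − 3·22.4375 + 2·25.8125 = 37.3125.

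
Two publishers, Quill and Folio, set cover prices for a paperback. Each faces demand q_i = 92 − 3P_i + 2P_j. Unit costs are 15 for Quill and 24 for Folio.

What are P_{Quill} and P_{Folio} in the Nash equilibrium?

35.9375, 39.3125

Quill's profit: π = (P_{Quill} − 15)(92 − 3P_{Quill} + 2P_{Folio}).
∂π/∂P_{Quill} = 137 − 6P_{Quill} + 2P_{Folio} = 0 ⇒ P_{Quill} = 137/6 + (1/3)P_{Folio}.
Similarly P_{Folio} = 82/3 + (1/3)P_{Quill}.
Plugging P_{Folio} into Quill's best response: P_{Quill} = 137/6 + (1/3)(82/3 + (1/3)P_{Quill}) ⇒ (8/9)P_{Quill} = 575/18, so P_{Quill} = 35.9375.
Then P_{Folio} = 82/3 + (1/3)·35.9375 = 39.3125.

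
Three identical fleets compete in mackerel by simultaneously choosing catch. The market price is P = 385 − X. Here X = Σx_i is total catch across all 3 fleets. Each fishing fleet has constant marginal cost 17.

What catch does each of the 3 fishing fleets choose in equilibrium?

92

A representative fishing fleet's profit is π_i = x_i(385 − X) − 17x_i, with X = x_i + Σ_{j≠i} x_j.
First-order condition: 368 − 2x_i − Σ_{j≠i} x_j = 0.
In a symmetric equilibrium every fishing fleet chooses the same x, so Σ_{j≠i} x_j = 2x. The condition becomes 368 − 4x = 0, giving x = 368/4 = 92.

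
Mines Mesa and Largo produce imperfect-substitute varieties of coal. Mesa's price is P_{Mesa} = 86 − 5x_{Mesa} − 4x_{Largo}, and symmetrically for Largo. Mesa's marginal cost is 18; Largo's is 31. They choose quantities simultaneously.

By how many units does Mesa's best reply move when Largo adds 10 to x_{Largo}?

Mine Mesa's profit: π = x_{Mesa}(86 − 5x_{Mesa} − 4x_{Largo}) − 18x_{Mesa}.
∂π/∂x_{Mesa} = 68 − 10x_{Mesa} − 4x_{Largo} = 0 ⇒ x_{Mesa} = 6.8 − 0.4x_{Largo}.
The reaction-function slope is −0.4, so a 10-unit rise in x_{Largo} moves x_{Mesa} by −0.4 × 10 = −4. Mesa's best response falls — the actions are strategic substitutes.

-4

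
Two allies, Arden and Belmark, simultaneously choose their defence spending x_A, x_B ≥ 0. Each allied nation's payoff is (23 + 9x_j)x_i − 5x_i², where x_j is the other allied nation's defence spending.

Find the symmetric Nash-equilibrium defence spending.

23

Arden's payoff is (23 + 9x_B)x_A − 5x_A².
∂π/∂x_A = 23 + 9x_B − 10x_A = 0, so x_A = 2.3 + 0.9x_B.
Setting x_A = x_B in the reaction function: x_A = 2.3 + 0.9x_A, so x_A = 2.3 / 0.1 = 23.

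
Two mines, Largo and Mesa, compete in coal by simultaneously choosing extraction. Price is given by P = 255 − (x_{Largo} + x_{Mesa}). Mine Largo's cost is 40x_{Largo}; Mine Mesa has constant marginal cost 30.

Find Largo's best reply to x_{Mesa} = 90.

Mine Largo's profit: π = x_{Largo}(255 − (x_{Largo} + x_{Mesa})) − 40x_{Largo}.
∂π/∂x_{Largo} = 215 − 2x_{Largo} − x_{Mesa} = 0, so x_{Largo} = 107.5 − 0.5x_{Mesa}.
At x_{Mesa} = 90: x_{Largo} = 107.5 − 0.5·90 = 62.5.

62.5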